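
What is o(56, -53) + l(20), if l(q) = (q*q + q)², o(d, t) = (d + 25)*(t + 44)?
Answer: 175671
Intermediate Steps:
o(d, t) = (25 + d)*(44 + t)
l(q) = (q + q²)² (l(q) = (q² + q)² = (q + q²)²)
o(56, -53) + l(20) = (1100 + 25*(-53) + 44*56 + 56*(-53)) + 20²*(1 + 20)² = (1100 - 1325 + 2464 - 2968) + 400*21² = -729 + 400*441 = -729 + 176400 = 175671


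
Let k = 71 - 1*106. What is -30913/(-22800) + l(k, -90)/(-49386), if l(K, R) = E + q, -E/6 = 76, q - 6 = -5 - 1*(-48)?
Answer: 4491079/3292400 ≈ 1.3641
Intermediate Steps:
q = 49 (q = 6 + (-5 - 1*(-48)) = 6 + (-5 + 48) = 6 + 43 = 49)
E = -456 (E = -6*76 = -456)
k = -35 (k = 71 - 106 = -35)
l(K, R) = -407 (l(K, R) = -456 + 49 = -407)
-30913/(-22800) + l(k, -90)/(-49386) = -30913/(-22800) - 407/(-49386) = -30913*(-1/22800) - 407*(-1/49386) = 1627/1200 + 407/49386 = 4491079/3292400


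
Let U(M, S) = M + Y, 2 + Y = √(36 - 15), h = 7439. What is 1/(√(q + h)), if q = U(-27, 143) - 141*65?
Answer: (-1755 + √21)^(-½) ≈ -0.023902*I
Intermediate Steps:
Y = -2 + √21 (Y = -2 + √(36 - 15) = -2 + √21 ≈ 2.5826)
U(M, S) = -2 + M + √21 (U(M, S) = M + (-2 + √21) = -2 + M + √21)
q = -9194 + √21 (q = (-2 - 27 + √21) - 141*65 = (-29 + √21) - 9165 = -9194 + √21 ≈ -9189.4)
1/(√(q + h)) = 1/(√((-9194 + √21) + 7439)) = 1/(√(-1755 + √21)) = (-1755 + √21)^(-½)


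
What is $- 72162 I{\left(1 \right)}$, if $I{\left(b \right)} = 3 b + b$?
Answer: $-288648$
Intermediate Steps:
$I{\left(b \right)} = 4 b$
$- 72162 I{\left(1 \right)} = - 72162 \cdot 4 \cdot 1 = \left(-72162\right) 4 = -288648$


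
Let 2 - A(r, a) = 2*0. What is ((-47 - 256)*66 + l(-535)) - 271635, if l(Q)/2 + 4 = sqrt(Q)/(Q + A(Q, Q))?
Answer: -291641 - 2*I*sqrt(535)/533 ≈ -2.9164e+5 - 0.086792*I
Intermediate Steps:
A(r, a) = 2 (A(r, a) = 2 - 2*0 = 2 - 1*0 = 2 + 0 = 2)
l(Q) = -8 + 2*sqrt(Q)/(2 + Q) (l(Q) = -8 + 2*(sqrt(Q)/(Q + 2)) = -8 + 2*(sqrt(Q)/(2 + Q)) = -8 + 2*sqrt(Q)/(2 + Q))
((-47 - 256)*66 + l(-535)) - 271635 = ((-47 - 256)*66 + 2*(-8 + sqrt(-535) - 4*(-535))/(2 - 535)) - 271635 = (-303*66 + 2*(-8 + I*sqrt(535) + 2140)/(-533)) - 271635 = (-19998 + 2*(-1/533)*(2132 + I*sqrt(535))) - 271635 = (-19998 + (-8 - 2*I*sqrt(535)/533)) - 271635 = (-20006 - 2*I*sqrt(535)/533) - 271635 = -291641 - 2*I*sqrt(535)/533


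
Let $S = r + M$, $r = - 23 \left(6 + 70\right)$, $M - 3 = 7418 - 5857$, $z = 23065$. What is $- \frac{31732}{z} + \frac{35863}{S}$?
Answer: $- \frac{833018783}{4243960} \approx -196.28$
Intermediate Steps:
$M = 1564$ ($M = 3 + \left(7418 - 5857\right) = 3 + 1561 = 1564$)
$r = -1748$ ($r = \left(-23\right) 76 = -1748$)
$S = -184$ ($S = -1748 + 1564 = -184$)
$- \frac{31732}{z} + \frac{35863}{S} = - \frac{31732}{23065} + \frac{35863}{-184} = \left(-31732\right) \frac{1}{23065} + 35863 \left(- \frac{1}{184}\right) = - \frac{31732}{23065} - \frac{35863}{184} = - \frac{833018783}{4243960}$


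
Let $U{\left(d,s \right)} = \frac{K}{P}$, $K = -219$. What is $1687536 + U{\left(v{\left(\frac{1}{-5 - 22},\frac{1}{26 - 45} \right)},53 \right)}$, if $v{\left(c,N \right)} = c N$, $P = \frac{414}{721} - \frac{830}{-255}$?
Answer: $\frac{237597015951}{140800} \approx 1.6875 \cdot 10^{6}$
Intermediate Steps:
$P = \frac{140800}{36771}$ ($P = 414 \cdot \frac{1}{721} - - \frac{166}{51} = \frac{414}{721} + \frac{166}{51} = \frac{140800}{36771} \approx 3.8291$)
$v{\left(c,N \right)} = N c$
$U{\left(d,s \right)} = - \frac{8052849}{140800}$ ($U{\left(d,s \right)} = - \frac{219}{\frac{140800}{36771}} = \left(-219\right) \frac{36771}{140800} = - \frac{8052849}{140800}$)
$1687536 + U{\left(v{\left(\frac{1}{-5 - 22},\frac{1}{26 - 45} \right)},53 \right)} = 1687536 - \frac{8052849}{140800} = \frac{237597015951}{140800}$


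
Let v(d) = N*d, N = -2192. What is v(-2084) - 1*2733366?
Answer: 1834762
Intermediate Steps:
v(d) = -2192*d
v(-2084) - 1*2733366 = -2192*(-2084) - 1*2733366 = 4568128 - 2733366 = 1834762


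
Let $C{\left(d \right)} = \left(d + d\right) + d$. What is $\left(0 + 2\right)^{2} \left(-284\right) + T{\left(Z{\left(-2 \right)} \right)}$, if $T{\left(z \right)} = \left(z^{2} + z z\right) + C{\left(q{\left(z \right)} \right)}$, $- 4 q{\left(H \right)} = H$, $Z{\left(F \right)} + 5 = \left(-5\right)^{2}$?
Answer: $-351$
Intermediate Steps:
$Z{\left(F \right)} = 20$ ($Z{\left(F \right)} = -5 + \left(-5\right)^{2} = -5 + 25 = 20$)
$q{\left(H \right)} = - \frac{H}{4}$
$C{\left(d \right)} = 3 d$ ($C{\left(d \right)} = 2 d + d = 3 d$)
$T{\left(z \right)} = 2 z^{2} - \frac{3 z}{4}$ ($T{\left(z \right)} = \left(z^{2} + z z\right) + 3 \left(- \frac{z}{4}\right) = \left(z^{2} + z^{2}\right) - \frac{3 z}{4} = 2 z^{2} - \frac{3 z}{4}$)
$\left(0 + 2\right)^{2} \left(-284\right) + T{\left(Z{\left(-2 \right)} \right)} = \left(0 + 2\right)^{2} \left(-284\right) + \frac{1}{4} \cdot 20 \left(-3 + 8 \cdot 20\right) = 2^{2} \left(-284\right) + \frac{1}{4} \cdot 20 \left(-3 + 160\right) = 4 \left(-284\right) + \frac{1}{4} \cdot 20 \cdot 157 = -1136 + 785 = -351$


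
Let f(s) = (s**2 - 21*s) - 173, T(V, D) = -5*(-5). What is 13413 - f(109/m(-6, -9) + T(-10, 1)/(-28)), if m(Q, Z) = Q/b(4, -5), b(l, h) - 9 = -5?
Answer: 46783019/7056 ≈ 6630.3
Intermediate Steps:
b(l, h) = 4 (b(l, h) = 9 - 5 = 4)
m(Q, Z) = Q/4
T(V, D) = 25
f(s) = -173 + s**2 - 21*s
13413 - f(109/m(-6, -9) + T(-10, 1)/(-28)) = 13413 - (-173 + (109/(((1/4)*(-6))) + 25/(-28))**2 - 21*(109/(((1/4)*(-6))) + 25/(-28))) = 13413 - (-173 + (109/(-3/2) + 25*(-1/28))**2 - 21*(109/(-3/2) + 25*(-1/28))) = 13413 - (-173 + (109*(-2/3) - 25/28)**2 - 21*(109*(-2/3) - 25/28)) = 13413 - (-173 + (-218/3 - 25/28)**2 - 21*(-218/3 - 25/28)) = 13413 - (-173 + (-6179/84)**2 - 21*(-6179/84)) = 13413 - (-173 + 38180041/7056 + 6179/4) = 13413 - 1*47859109/7056 = 13413 - 47859109/7056 = 46783019/7056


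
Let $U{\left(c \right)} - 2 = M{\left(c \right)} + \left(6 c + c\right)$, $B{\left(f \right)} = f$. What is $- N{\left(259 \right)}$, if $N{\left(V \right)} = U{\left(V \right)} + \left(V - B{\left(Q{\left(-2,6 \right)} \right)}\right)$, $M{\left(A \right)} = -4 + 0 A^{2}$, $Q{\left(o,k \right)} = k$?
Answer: $-2064$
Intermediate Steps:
$M{\left(A \right)} = -4$ ($M{\left(A \right)} = -4 + 0 = -4$)
$U{\left(c \right)} = -2 + 7 c$ ($U{\left(c \right)} = 2 + \left(-4 + \left(6 c + c\right)\right) = 2 + \left(-4 + 7 c\right) = -2 + 7 c$)
$N{\left(V \right)} = -8 + 8 V$ ($N{\left(V \right)} = \left(-2 + 7 V\right) + \left(V - 6\right) = \left(-2 + 7 V\right) + \left(-6 + V\right) = -8 + 8 V$)
$- N{\left(259 \right)} = - (-8 + 8 \cdot 259) = - (-8 + 2072) = \left(-1\right) 2064 = -2064$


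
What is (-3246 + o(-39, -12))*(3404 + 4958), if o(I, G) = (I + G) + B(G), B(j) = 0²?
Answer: -27569514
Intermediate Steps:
B(j) = 0
o(I, G) = G + I (o(I, G) = (I + G) + 0 = (G + I) + 0 = G + I)
(-3246 + o(-39, -12))*(3404 + 4958) = (-3246 + (-12 - 39))*(3404 + 4958) = (-3246 - 51)*8362 = -3297*8362 = -27569514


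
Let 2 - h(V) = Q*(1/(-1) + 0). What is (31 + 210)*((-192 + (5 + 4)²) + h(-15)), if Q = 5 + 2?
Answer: -24582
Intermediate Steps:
Q = 7
h(V) = 9 (h(V) = 2 - 7*(1/(-1) + 0) = 2 - 7*(-1 + 0) = 2 - 7*(-1) = 2 - 1*(-7) = 2 + 7 = 9)
(31 + 210)*((-192 + (5 + 4)²) + h(-15)) = (31 + 210)*((-192 + (5 + 4)²) + 9) = 241*((-192 + 9²) + 9) = 241*((-192 + 81) + 9) = 241*(-111 + 9) = 241*(-102) = -24582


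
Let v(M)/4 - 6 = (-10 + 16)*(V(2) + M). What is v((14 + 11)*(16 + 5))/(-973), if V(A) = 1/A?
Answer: -12636/973 ≈ -12.987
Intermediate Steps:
v(M) = 36 + 24*M (v(M) = 24 + 4*((-10 + 16)*(1/2 + M)) = 24 + 4*(6*(1/2 + M)) = 24 + 4*(3 + 6*M) = 24 + (12 + 24*M) = 36 + 24*M)
v((14 + 11)*(16 + 5))/(-973) = (36 + 24*((14 + 11)*(16 + 5)))/(-973) = (36 + 24*(25*21))*(-1/973) = (36 + 24*525)*(-1/973) = (36 + 12600)*(-1/973) = 12636*(-1/973) = -12636/973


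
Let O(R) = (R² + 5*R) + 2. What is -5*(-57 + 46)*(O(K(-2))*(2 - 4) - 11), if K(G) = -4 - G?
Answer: -165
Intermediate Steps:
O(R) = 2 + R² + 5*R
-5*(-57 + 46)*(O(K(-2))*(2 - 4) - 11) = -5*(-57 + 46)*((2 + (-4 - 1*(-2))² + 5*(-4 - 1*(-2)))*(2 - 4) - 11) = -(-55)*((2 + (-4 + 2)² + 5*(-4 + 2))*(-2) - 11) = -(-55)*((2 + (-2)² + 5*(-2))*(-2) - 11) = -(-55)*((2 + 4 - 10)*(-2) - 11) = -(-55)*(-4*(-2) - 11) = -(-55)*(8 - 11) = -(-55)*(-3) = -5*33 = -165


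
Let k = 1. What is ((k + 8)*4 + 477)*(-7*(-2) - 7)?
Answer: 3591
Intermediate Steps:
((k + 8)*4 + 477)*(-7*(-2) - 7) = ((1 + 8)*4 + 477)*(-7*(-2) - 7) = (9*4 + 477)*(14 - 7) = (36 + 477)*7 = 513*7 = 3591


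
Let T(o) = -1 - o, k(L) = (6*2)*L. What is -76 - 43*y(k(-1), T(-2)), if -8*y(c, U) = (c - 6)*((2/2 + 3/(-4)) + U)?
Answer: -3151/16 ≈ -196.94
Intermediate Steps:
k(L) = 12*L
y(c, U) = -(-6 + c)*(1/4 + U)/8 (y(c, U) = -(c - 6)*((2/2 + 3/(-4)) + U)/8 = -(-6 + c)*((2*(1/2) + 3*(-1/4)) + U)/8 = -(-6 + c)*((1 - 3/4) + U)/8 = -(-6 + c)*(1/4 + U)/8)
-76 - 43*y(k(-1), T(-2)) = -76 - 43*(3/16 - 3*(-1)/8 + 3*(-1 - 1*(-2))/4 - (-1 - 1*(-2))*12*(-1)/8) = -76 - 43*(3/16 - 1/32*(-12) + 3*(-1 + 2)/4 - 1/8*(-1 + 2)*(-12)) = -76 - 43*(3/16 + 3/8 + (3/4)*1 - 1/8*1*(-12)) = -76 - 43*(3/16 + 3/8 + 3/4 + 3/2) = -76 - 43*45/16 = -76 - 1935/16 = -3151/16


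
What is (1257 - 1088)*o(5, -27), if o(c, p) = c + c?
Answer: 1690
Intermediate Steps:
o(c, p) = 2*c
(1257 - 1088)*o(5, -27) = (1257 - 1088)*(2*5) = 169*10 = 1690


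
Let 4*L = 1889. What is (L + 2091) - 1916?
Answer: 2589/4 ≈ 647.25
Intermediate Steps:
L = 1889/4 (L = (¼)*1889 = 1889/4 ≈ 472.25)
(L + 2091) - 1916 = (1889/4 + 2091) - 1916 = 10253/4 - 1916 = 2589/4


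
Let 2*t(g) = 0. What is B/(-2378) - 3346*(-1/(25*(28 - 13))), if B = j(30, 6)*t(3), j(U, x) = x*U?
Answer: 3346/375 ≈ 8.9227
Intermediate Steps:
j(U, x) = U*x
t(g) = 0 (t(g) = (1/2)*0 = 0)
B = 0 (B = (30*6)*0 = 180*0 = 0)
B/(-2378) - 3346*(-1/(25*(28 - 13))) = 0/(-2378) - 3346*(-1/(25*(28 - 13))) = 0*(-1/2378) - 3346/(15*(-25)) = 0 - 3346/(-375) = 0 - 3346*(-1/375) = 0 + 3346/375 = 3346/375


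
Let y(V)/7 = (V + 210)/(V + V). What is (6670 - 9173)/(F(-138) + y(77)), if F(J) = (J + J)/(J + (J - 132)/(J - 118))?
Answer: -321750638/1936013 ≈ -166.19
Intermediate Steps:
y(V) = 7*(210 + V)/(2*V) (y(V) = 7*((V + 210)/(V + V)) = 7*((210 + V)/((2*V))) = 7*((210 + V)*(1/(2*V))) = 7*((210 + V)/(2*V)) = 7*(210 + V)/(2*V))
F(J) = 2*J/(J + (-132 + J)/(-118 + J)) (F(J) = (2*J)/(J + (-132 + J)/(-118 + J)) = 2*J/(J + (-132 + J)/(-118 + J)))
(6670 - 9173)/(F(-138) + y(77)) = (6670 - 9173)/(2*(-138)*(-118 - 138)/(-132 + (-138)² - 117*(-138)) + (7/2 + 735/77)) = -2503/(2*(-138)*(-256)/(-132 + 19044 + 16146) + (7/2 + 735*(1/77))) = -2503/(2*(-138)*(-256)/35058 + (7/2 + 105/11)) = -2503/(2*(-138)*(1/35058)*(-256) + 287/22) = -2503/(11776/5843 + 287/22) = -2503/1936013/128546 = -2503*128546/1936013 = -321750638/1936013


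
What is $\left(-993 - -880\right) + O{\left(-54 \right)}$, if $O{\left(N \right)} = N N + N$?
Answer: $2749$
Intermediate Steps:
$O{\left(N \right)} = N + N^{2}$ ($O{\left(N \right)} = N^{2} + N = N + N^{2}$)
$\left(-993 - -880\right) + O{\left(-54 \right)} = \left(-993 - -880\right) - 54 \left(1 - 54\right) = \left(-993 + 880\right) - -2862 = -113 + 2862 = 2749$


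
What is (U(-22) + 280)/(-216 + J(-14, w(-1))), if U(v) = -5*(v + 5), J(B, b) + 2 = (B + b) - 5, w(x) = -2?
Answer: -365/239 ≈ -1.5272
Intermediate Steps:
J(B, b) = -7 + B + b (J(B, b) = -2 + ((B + b) - 5) = -2 + (-5 + B + b) = -7 + B + b)
U(v) = -25 - 5*v (U(v) = -5*(5 + v) = -25 - 5*v)
(U(-22) + 280)/(-216 + J(-14, w(-1))) = ((-25 - 5*(-22)) + 280)/(-216 + (-7 - 14 - 2)) = ((-25 + 110) + 280)/(-216 - 23) = (85 + 280)/(-239) = 365*(-1/239) = -365/239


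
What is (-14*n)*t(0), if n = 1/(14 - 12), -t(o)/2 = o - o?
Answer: 0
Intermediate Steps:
t(o) = 0 (t(o) = -2*(o - o) = -2*0 = 0)
n = ½ (n = 1/2 = ½ ≈ 0.50000)
(-14*n)*t(0) = -14*½*0 = -7*0 = 0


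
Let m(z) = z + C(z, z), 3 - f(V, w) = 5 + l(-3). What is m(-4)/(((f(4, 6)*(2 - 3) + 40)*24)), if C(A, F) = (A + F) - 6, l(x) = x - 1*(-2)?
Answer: -3/164 ≈ -0.018293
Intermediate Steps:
l(x) = 2 + x (l(x) = x + 2 = 2 + x)
C(A, F) = -6 + A + F
f(V, w) = -1 (f(V, w) = 3 - (5 + (2 - 3)) = 3 - (5 - 1) = 3 - 1*4 = 3 - 4 = -1)
m(z) = -6 + 3*z (m(z) = z + (-6 + z + z) = z + (-6 + 2*z) = -6 + 3*z)
m(-4)/(((f(4, 6)*(2 - 3) + 40)*24)) = (-6 + 3*(-4))/(((-(2 - 3) + 40)*24)) = (-6 - 12)/(((-1*(-1) + 40)*24)) = -18*1/(24*(1 + 40)) = -18/(41*24) = -18/984 = -18*1/984 = -3/164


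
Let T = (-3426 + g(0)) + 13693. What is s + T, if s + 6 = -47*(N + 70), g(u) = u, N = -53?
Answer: 9462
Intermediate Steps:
T = 10267 (T = (-3426 + 0) + 13693 = -3426 + 13693 = 10267)
s = -805 (s = -6 - 47*(-53 + 70) = -6 - 47*17 = -6 - 799 = -805)
s + T = -805 + 10267 = 9462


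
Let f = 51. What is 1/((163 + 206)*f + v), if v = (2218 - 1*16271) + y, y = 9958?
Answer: 1/14724 ≈ 6.7916e-5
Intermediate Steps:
v = -4095 (v = (2218 - 1*16271) + 9958 = (2218 - 16271) + 9958 = -14053 + 9958 = -4095)
1/((163 + 206)*f + v) = 1/((163 + 206)*51 - 4095) = 1/(369*51 - 4095) = 1/(18819 - 4095) = 1/14724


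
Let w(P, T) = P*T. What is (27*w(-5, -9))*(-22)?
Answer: -26730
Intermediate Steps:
(27*w(-5, -9))*(-22) = (27*(-5*(-9)))*(-22) = (27*45)*(-22) = 1215*(-22) = -26730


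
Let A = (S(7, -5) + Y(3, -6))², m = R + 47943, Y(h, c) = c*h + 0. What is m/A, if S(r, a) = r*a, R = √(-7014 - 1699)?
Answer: 47943/2809 + I*√8713/2809 ≈ 17.068 + 0.03323*I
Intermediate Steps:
R = I*√8713 (R = √(-8713) = I*√8713 ≈ 93.344*I)
S(r, a) = a*r
Y(h, c) = c*h
m = 47943 + I*√8713 (m = I*√8713 + 47943 = 47943 + I*√8713 ≈ 47943.0 + 93.344*I)
A = 2809 (A = (-5*7 - 6*3)² = (-35 - 18)² = (-53)² = 2809)
m/A = (47943 + I*√8713)/2809 = (47943 + I*√8713)*(1/2809) = 47943/2809 + I*√8713/2809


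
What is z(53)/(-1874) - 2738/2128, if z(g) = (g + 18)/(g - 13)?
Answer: -12836973/9969680 ≈ -1.2876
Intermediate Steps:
z(g) = (18 + g)/(-13 + g)
z(53)/(-1874) - 2738/2128 = ((18 + 53)/(-13 + 53))/(-1874) - 2738/2128 = (71/40)*(-1/1874) - 2738*1/2128 = ((1/40)*71)*(-1/1874) - 1369/1064 = (71/40)*(-1/1874) - 1369/1064 = -71/74960 - 1369/1064 = -12836973/9969680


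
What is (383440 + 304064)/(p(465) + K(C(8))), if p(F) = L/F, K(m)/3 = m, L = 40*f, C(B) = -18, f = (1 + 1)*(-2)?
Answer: -31968936/2527 ≈ -12651.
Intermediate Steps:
f = -4 (f = 2*(-2) = -4)
L = -160 (L = 40*(-4) = -160)
K(m) = 3*m
p(F) = -160/F
(383440 + 304064)/(p(465) + K(C(8))) = (383440 + 304064)/(-160/465 + 3*(-18)) = 687504/(-160*1/465 - 54) = 687504/(-32/93 - 54) = 687504/(-5054/93) = 687504*(-93/5054) = -31968936/2527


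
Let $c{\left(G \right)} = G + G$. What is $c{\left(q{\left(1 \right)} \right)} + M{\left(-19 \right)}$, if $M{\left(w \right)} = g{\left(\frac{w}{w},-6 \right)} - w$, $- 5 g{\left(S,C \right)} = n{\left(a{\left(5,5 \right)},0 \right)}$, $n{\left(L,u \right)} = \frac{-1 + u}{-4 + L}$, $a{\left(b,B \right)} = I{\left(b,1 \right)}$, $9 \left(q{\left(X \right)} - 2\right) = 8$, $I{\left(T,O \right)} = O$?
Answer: $\frac{1112}{45} \approx 24.711$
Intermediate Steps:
$q{\left(X \right)} = \frac{26}{9}$ ($q{\left(X \right)} = 2 + \frac{1}{9} \cdot 8 = 2 + \frac{8}{9} = \frac{26}{9}$)
$a{\left(b,B \right)} = 1$
$n{\left(L,u \right)} = \frac{-1 + u}{-4 + L}$
$c{\left(G \right)} = 2 G$
$g{\left(S,C \right)} = - \frac{1}{15}$ ($g{\left(S,C \right)} = - \frac{\frac{1}{-4 + 1} \left(-1 + 0\right)}{5} = - \frac{\frac{1}{-3} \left(-1\right)}{5} = - \frac{\left(- \frac{1}{3}\right) \left(-1\right)}{5} = \left(- \frac{1}{5}\right) \frac{1}{3} = - \frac{1}{15}$)
$M{\left(w \right)} = - \frac{1}{15} - w$
$c{\left(q{\left(1 \right)} \right)} + M{\left(-19 \right)} = 2 \cdot \frac{26}{9} - - \frac{284}{15} = \frac{52}{9} + \left(- \frac{1}{15} + 19\right) = \frac{52}{9} + \frac{284}{15} = \frac{1112}{45}$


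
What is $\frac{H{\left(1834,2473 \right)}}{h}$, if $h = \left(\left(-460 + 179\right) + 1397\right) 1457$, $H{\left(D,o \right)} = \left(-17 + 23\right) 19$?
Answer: $\frac{19}{271002} \approx 7.011 \cdot 10^{-5}$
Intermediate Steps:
$H{\left(D,o \right)} = 114$ ($H{\left(D,o \right)} = 6 \cdot 19 = 114$)
$h = 1626012$ ($h = \left(-281 + 1397\right) 1457 = 1116 \cdot 1457 = 1626012$)
$\frac{H{\left(1834,2473 \right)}}{h} = \frac{114}{1626012} = 114 \cdot \frac{1}{1626012} = \frac{19}{271002}$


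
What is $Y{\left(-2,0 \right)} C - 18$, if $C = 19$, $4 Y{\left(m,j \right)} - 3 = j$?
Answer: $- \frac{15}{4} \approx -3.75$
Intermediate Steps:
$Y{\left(m,j \right)} = \frac{3}{4} + \frac{j}{4}$
$Y{\left(-2,0 \right)} C - 18 = \left(\frac{3}{4} + \frac{1}{4} \cdot 0\right) 19 - 18 = \left(\frac{3}{4} + 0\right) 19 - 18 = \frac{3}{4} \cdot 19 - 18 = \frac{57}{4} - 18 = - \frac{15}{4}$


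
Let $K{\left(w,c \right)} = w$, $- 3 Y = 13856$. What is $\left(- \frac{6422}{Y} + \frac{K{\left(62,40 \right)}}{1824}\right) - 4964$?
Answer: $- \frac{244962655}{49362} \approx -4962.6$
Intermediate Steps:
$Y = - \frac{13856}{3}$ ($Y = \left(- \frac{1}{3}\right) 13856 = - \frac{13856}{3} \approx -4618.7$)
$\left(- \frac{6422}{Y} + \frac{K{\left(62,40 \right)}}{1824}\right) - 4964 = \left(- \frac{6422}{- \frac{13856}{3}} + \frac{62}{1824}\right) - 4964 = \left(\left(-6422\right) \left(- \frac{3}{13856}\right) + 62 \cdot \frac{1}{1824}\right) - 4964 = \left(\frac{9633}{6928} + \frac{31}{912}\right) - 4964 = \frac{70313}{49362} - 4964 = - \frac{244962655}{49362}$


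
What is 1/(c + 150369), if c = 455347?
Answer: 1/605716 ≈ 1.6509e-6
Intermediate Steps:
1/(c + 150369) = 1/(455347 + 150369) = 1/605716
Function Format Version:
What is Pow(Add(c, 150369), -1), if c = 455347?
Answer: Rational(1, 605716) ≈ 1.6509e-6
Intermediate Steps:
Pow(Add(c, 150369), -1) = Pow(Add(455347, 150369), -1) = Pow(605716, -1) = Rational(1, 605716)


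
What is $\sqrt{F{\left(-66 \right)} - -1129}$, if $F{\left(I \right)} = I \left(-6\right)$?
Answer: $5 \sqrt{61} \approx 39.051$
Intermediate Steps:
$F{\left(I \right)} = - 6 I$
$\sqrt{F{\left(-66 \right)} - -1129} = \sqrt{\left(-6\right) \left(-66\right) - -1129} = \sqrt{396 + \left(-1213 + 2342\right)} = \sqrt{396 + 1129} = \sqrt{1525} = 5 \sqrt{61}$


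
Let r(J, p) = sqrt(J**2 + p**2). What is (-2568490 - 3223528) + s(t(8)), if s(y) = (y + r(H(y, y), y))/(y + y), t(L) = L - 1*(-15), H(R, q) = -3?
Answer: -11584035/2 + sqrt(538)/46 ≈ -5.7920e+6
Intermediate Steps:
t(L) = 15 + L (t(L) = L + 15 = 15 + L)
s(y) = (y + sqrt(9 + y**2))/(2*y) (s(y) = (y + sqrt((-3)**2 + y**2))/(y + y) = (y + sqrt(9 + y**2))/((2*y)) = (y + sqrt(9 + y**2))*(1/(2*y)) = (y + sqrt(9 + y**2))/(2*y))
(-2568490 - 3223528) + s(t(8)) = (-2568490 - 3223528) + ((15 + 8) + sqrt(9 + (15 + 8)**2))/(2*(15 + 8)) = -5792018 + (1/2)*(23 + sqrt(9 + 23**2))/23 = -5792018 + (1/2)*(1/23)*(23 + sqrt(9 + 529)) = -5792018 + (1/2)*(1/23)*(23 + sqrt(538)) = -5792018 + (1/2 + sqrt(538)/46) = -11584035/2 + sqrt(538)/46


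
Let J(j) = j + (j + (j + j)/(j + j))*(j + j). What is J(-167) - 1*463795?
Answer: -408518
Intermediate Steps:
J(j) = j + 2*j*(1 + j) (J(j) = j + (j + (2*j)/((2*j)))*(2*j) = j + (j + (2*j)*(1/(2*j)))*(2*j) = j + (j + 1)*(2*j) = j + (1 + j)*(2*j) = j + 2*j*(1 + j))
J(-167) - 1*463795 = -167*(3 + 2*(-167)) - 1*463795 = -167*(3 - 334) - 463795 = -167*(-331) - 463795 = 55277 - 463795 = -408518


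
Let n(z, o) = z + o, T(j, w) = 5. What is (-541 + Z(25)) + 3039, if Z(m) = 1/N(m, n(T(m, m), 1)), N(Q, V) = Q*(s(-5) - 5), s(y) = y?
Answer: 624499/250 ≈ 2498.0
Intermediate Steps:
n(z, o) = o + z
N(Q, V) = -10*Q (N(Q, V) = Q*(-5 - 5) = Q*(-10) = -10*Q)
Z(m) = -1/(10*m) (Z(m) = 1/(-10*m) = -1/(10*m))
(-541 + Z(25)) + 3039 = (-541 - 1/10/25) + 3039 = (-541 - 1/10*1/25) + 3039 = (-541 - 1/250) + 3039 = -135251/250 + 3039 = 624499/250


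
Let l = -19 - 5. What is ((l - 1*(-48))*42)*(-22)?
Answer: -22176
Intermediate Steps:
l = -24
((l - 1*(-48))*42)*(-22) = ((-24 - 1*(-48))*42)*(-22) = ((-24 + 48)*42)*(-22) = (24*42)*(-22) = 1008*(-22) = -22176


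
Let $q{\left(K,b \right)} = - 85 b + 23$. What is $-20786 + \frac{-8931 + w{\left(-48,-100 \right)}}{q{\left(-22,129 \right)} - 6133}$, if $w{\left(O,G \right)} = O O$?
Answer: $- \frac{354914323}{17075} \approx -20786.0$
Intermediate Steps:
$w{\left(O,G \right)} = O^{2}$
$q{\left(K,b \right)} = 23 - 85 b$
$-20786 + \frac{-8931 + w{\left(-48,-100 \right)}}{q{\left(-22,129 \right)} - 6133} = -20786 + \frac{-8931 + \left(-48\right)^{2}}{\left(23 - 10965\right) - 6133} = -20786 + \frac{-8931 + 2304}{\left(23 - 10965\right) - 6133} = -20786 - \frac{6627}{-10942 - 6133} = -20786 - \frac{6627}{-17075} = -20786 - - \frac{6627}{17075} = -20786 + \frac{6627}{17075} = - \frac{354914323}{17075}$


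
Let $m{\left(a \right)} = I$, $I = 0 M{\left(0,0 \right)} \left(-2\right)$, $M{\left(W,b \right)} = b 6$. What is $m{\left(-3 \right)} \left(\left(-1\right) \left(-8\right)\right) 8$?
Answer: $0$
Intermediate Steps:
$M{\left(W,b \right)} = 6 b$
$I = 0$ ($I = 0 \cdot 6 \cdot 0 \left(-2\right) = 0 \cdot 0 \left(-2\right) = 0 \left(-2\right) = 0$)
$m{\left(a \right)} = 0$
$m{\left(-3 \right)} \left(\left(-1\right) \left(-8\right)\right) 8 = 0 \left(\left(-1\right) \left(-8\right)\right) 8 = 0 \cdot 8 \cdot 8 = 0 \cdot 8 = 0$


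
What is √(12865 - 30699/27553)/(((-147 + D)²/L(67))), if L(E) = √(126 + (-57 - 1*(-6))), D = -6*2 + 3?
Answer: 5*√29297544039714/670529808 ≈ 0.040362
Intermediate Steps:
D = -9 (D = -12 + 3 = -9)
L(E) = 5*√3 (L(E) = √(126 + (-57 + 6)) = √(126 - 51) = √75 = 5*√3)
√(12865 - 30699/27553)/(((-147 + D)²/L(67))) = √(12865 - 30699/27553)/(((-147 - 9)²/((5*√3)))) = √(12865 - 30699*1/27553)/(((-156)²*(√3/15))) = √(12865 - 30699/27553)/((24336*(√3/15))) = √(354438646/27553)/((8112*√3/5)) = (√9765848013238/27553)*(5*√3/24336) = 5*√29297544039714/670529808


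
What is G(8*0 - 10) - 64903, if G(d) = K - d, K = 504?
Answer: -64389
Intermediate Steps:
G(d) = 504 - d
G(8*0 - 10) - 64903 = (504 - (8*0 - 10)) - 64903 = (504 - (0 - 10)) - 64903 = (504 - 1*(-10)) - 64903 = (504 + 10) - 64903 = 514 - 64903 = -64389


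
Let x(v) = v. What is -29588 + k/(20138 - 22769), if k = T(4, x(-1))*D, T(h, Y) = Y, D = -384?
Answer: -25948804/877 ≈ -29588.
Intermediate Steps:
k = 384 (k = -1*(-384) = 384)
-29588 + k/(20138 - 22769) = -29588 + 384/(20138 - 22769) = -29588 + 384/(-2631) = -29588 + 384*(-1/2631) = -29588 - 128/877 = -25948804/877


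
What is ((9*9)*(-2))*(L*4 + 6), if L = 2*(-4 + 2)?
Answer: 1620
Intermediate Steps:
L = -4 (L = 2*(-2) = -4)
((9*9)*(-2))*(L*4 + 6) = ((9*9)*(-2))*(-4*4 + 6) = (81*(-2))*(-16 + 6) = -162*(-10) = 1620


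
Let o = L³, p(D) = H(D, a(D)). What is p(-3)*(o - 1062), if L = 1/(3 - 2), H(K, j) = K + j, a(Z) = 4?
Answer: -1061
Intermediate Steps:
L = 1 (L = 1/1 = 1)
p(D) = 4 + D (p(D) = D + 4 = 4 + D)
o = 1 (o = 1³ = 1)
p(-3)*(o - 1062) = (4 - 3)*(1 - 1062) = 1*(-1061) = -1061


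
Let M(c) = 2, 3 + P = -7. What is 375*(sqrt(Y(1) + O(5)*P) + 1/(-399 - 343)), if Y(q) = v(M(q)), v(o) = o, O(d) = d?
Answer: -375/742 + 1500*I*sqrt(3) ≈ -0.50539 + 2598.1*I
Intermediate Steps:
P = -10 (P = -3 - 7 = -10)
Y(q) = 2
375*(sqrt(Y(1) + O(5)*P) + 1/(-399 - 343)) = 375*(sqrt(2 + 5*(-10)) + 1/(-399 - 343)) = 375*(sqrt(2 - 50) + 1/(-742)) = 375*(sqrt(-48) - 1/742) = 375*(4*I*sqrt(3) - 1/742) = 375*(-1/742 + 4*I*sqrt(3)) = -375/742 + 1500*I*sqrt(3)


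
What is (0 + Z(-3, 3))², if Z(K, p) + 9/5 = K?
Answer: 576/25 ≈ 23.040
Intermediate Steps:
Z(K, p) = -9/5 + K
(0 + Z(-3, 3))² = (0 + (-9/5 - 3))² = (0 - 24/5)² = (-24/5)² = 576/25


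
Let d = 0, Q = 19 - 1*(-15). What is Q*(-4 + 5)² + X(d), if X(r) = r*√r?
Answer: 34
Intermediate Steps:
Q = 34 (Q = 19 + 15 = 34)
X(r) = r^(3/2)
Q*(-4 + 5)² + X(d) = 34*(-4 + 5)² + 0^(3/2) = 34*1² + 0 = 34*1 + 0 = 34 + 0 = 34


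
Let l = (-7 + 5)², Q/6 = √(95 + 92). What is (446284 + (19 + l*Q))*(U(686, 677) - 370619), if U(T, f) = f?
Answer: -165106224426 - 8878608*√187 ≈ -1.6523e+11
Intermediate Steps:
Q = 6*√187 (Q = 6*√(95 + 92) = 6*√187 ≈ 82.049)
l = 4 (l = (-2)² = 4)
(446284 + (19 + l*Q))*(U(686, 677) - 370619) = (446284 + (19 + 4*(6*√187)))*(677 - 370619) = (446284 + (19 + 24*√187))*(-369942) = (446303 + 24*√187)*(-369942) = -165106224426 - 8878608*√187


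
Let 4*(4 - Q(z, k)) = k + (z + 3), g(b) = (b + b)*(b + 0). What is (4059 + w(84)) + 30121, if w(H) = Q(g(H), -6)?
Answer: 122627/4 ≈ 30657.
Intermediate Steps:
g(b) = 2*b**2 (g(b) = (2*b)*b = 2*b**2)
Q(z, k) = 13/4 - k/4 - z/4 (Q(z, k) = 4 - (k + (z + 3))/4 = 4 - (k + (3 + z))/4 = 4 - (3 + k + z)/4 = 4 + (-3/4 - k/4 - z/4) = 13/4 - k/4 - z/4)
w(H) = 19/4 - H**2/2 (w(H) = 13/4 - 1/4*(-6) - H**2/2 = 13/4 + 3/2 - H**2/2 = 19/4 - H**2/2)
(4059 + w(84)) + 30121 = (4059 + (19/4 - 1/2*84**2)) + 30121 = (4059 + (19/4 - 1/2*7056)) + 30121 = (4059 + (19/4 - 3528)) + 30121 = (4059 - 14093/4) + 30121 = 2143/4 + 30121 = 122627/4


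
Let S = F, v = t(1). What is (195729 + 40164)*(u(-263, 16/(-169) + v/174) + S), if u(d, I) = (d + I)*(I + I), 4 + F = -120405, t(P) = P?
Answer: -4091907959378471477/144118806 ≈ -2.8393e+10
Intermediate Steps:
v = 1
F = -120409 (F = -4 - 120405 = -120409)
S = -120409
u(d, I) = 2*I*(I + d) (u(d, I) = (I + d)*(2*I) = 2*I*(I + d))
(195729 + 40164)*(u(-263, 16/(-169) + v/174) + S) = (195729 + 40164)*(2*(16/(-169) + 1/174)*((16/(-169) + 1/174) - 263) - 120409) = 235893*(2*(16*(-1/169) + 1*(1/174))*((16*(-1/169) + 1*(1/174)) - 263) - 120409) = 235893*(2*(-16/169 + 1/174)*((-16/169 + 1/174) - 263) - 120409) = 235893*(2*(-2615/29406)*(-2615/29406 - 263) - 120409) = 235893*(2*(-2615/29406)*(-7736393/29406) - 120409) = 235893*(20230667695/432356418 - 120409) = 235893*(-52039373267267/432356418) = -4091907959378471477/144118806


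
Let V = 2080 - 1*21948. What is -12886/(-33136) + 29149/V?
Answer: -88732777/82293256 ≈ -1.0783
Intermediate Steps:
V = -19868 (V = 2080 - 21948 = -19868)
-12886/(-33136) + 29149/V = -12886/(-33136) + 29149/(-19868) = -12886*(-1/33136) + 29149*(-1/19868) = 6443/16568 - 29149/19868 = -88732777/82293256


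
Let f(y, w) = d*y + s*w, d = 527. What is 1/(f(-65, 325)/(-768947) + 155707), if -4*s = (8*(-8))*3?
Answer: 768947/119730449184 ≈ 6.4223e-6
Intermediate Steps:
s = 48 (s = -8*(-8)*3/4 = -(-16)*3 = -1/4*(-192) = 48)
f(y, w) = 48*w + 527*y (f(y, w) = 527*y + 48*w = 48*w + 527*y)
1/(f(-65, 325)/(-768947) + 155707) = 1/((48*325 + 527*(-65))/(-768947) + 155707) = 1/((15600 - 34255)*(-1/768947) + 155707) = 1/(-18655*(-1/768947) + 155707) = 1/(18655/768947 + 155707) = 1/(119730449184/768947) = 768947/119730449184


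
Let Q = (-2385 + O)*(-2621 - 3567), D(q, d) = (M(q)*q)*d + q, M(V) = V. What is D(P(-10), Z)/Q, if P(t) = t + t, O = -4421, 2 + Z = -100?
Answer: -785/809914 ≈ -0.00096924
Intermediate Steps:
Z = -102 (Z = -2 - 100 = -102)
P(t) = 2*t
D(q, d) = q + d*q² (D(q, d) = (q*q)*d + q = q²*d + q = d*q² + q = q + d*q²)
Q = 42115528 (Q = (-2385 - 4421)*(-2621 - 3567) = -6806*(-6188) = 42115528)
D(P(-10), Z)/Q = ((2*(-10))*(1 - 204*(-10)))/42115528 = -20*(1 - 102*(-20))*(1/42115528) = -20*(1 + 2040)*(1/42115528) = -20*2041*(1/42115528) = -40820*1/42115528 = -785/809914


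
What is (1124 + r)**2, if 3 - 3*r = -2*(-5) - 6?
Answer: 11363641/9 ≈ 1.2626e+6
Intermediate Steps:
r = -1/3 (r = 1 - (-2*(-5) - 6)/3 = 1 - (10 - 6)/3 = 1 - 1/3*4 = 1 - 4/3 = -1/3 ≈ -0.33333)
(1124 + r)**2 = (1124 - 1/3)**2 = (3371/3)**2 = 11363641/9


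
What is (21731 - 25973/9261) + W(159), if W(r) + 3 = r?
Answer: 202669534/9261 ≈ 21884.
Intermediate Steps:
W(r) = -3 + r
(21731 - 25973/9261) + W(159) = (21731 - 25973/9261) + (-3 + 159) = (21731 - 25973*1/9261) + 156 = (21731 - 25973/9261) + 156 = 201224818/9261 + 156 = 202669534/9261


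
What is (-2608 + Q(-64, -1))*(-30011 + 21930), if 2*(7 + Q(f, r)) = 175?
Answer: 40849455/2 ≈ 2.0425e+7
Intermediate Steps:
Q(f, r) = 161/2 (Q(f, r) = -7 + (1/2)*175 = -7 + 175/2 = 161/2)
(-2608 + Q(-64, -1))*(-30011 + 21930) = (-2608 + 161/2)*(-30011 + 21930) = -5055/2*(-8081) = 40849455/2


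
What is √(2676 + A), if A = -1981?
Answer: √695 ≈ 26.363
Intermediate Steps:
√(2676 + A) = √(2676 - 1981) = √695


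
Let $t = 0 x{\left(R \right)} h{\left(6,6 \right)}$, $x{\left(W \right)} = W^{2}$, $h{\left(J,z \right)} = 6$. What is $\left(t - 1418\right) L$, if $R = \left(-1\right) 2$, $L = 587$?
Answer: $-832366$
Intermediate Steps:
$R = -2$
$t = 0$ ($t = 0 \left(-2\right)^{2} \cdot 6 = 0 \cdot 4 \cdot 6 = 0 \cdot 6 = 0$)
$\left(t - 1418\right) L = \left(0 - 1418\right) 587 = \left(-1418\right) 587 = -832366$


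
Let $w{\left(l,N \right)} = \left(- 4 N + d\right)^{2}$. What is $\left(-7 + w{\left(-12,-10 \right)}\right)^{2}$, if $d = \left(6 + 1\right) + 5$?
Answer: $7273809$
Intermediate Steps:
$d = 12$ ($d = 7 + 5 = 12$)
$w{\left(l,N \right)} = \left(12 - 4 N\right)^{2}$ ($w{\left(l,N \right)} = \left(- 4 N + 12\right)^{2} = \left(12 - 4 N\right)^{2}$)
$\left(-7 + w{\left(-12,-10 \right)}\right)^{2} = \left(-7 + 16 \left(-3 - 10\right)^{2}\right)^{2} = \left(-7 + 16 \left(-13\right)^{2}\right)^{2} = \left(-7 + 16 \cdot 169\right)^{2} = \left(-7 + 2704\right)^{2} = 2697^{2} = 7273809$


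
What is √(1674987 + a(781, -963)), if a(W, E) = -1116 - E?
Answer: √1674834 ≈ 1294.2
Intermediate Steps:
√(1674987 + a(781, -963)) = √(1674987 + (-1116 - 1*(-963))) = √(1674987 + (-1116 + 963)) = √(1674987 - 153) = √1674834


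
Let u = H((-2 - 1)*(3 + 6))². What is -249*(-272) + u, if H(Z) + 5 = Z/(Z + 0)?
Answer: 67744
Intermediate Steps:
H(Z) = -4 (H(Z) = -5 + Z/(Z + 0) = -5 + Z/Z = -5 + 1 = -4)
u = 16 (u = (-4)² = 16)
-249*(-272) + u = -249*(-272) + 16 = 67728 + 16 = 67744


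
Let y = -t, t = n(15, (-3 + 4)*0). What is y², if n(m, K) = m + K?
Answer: 225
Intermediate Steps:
n(m, K) = K + m
t = 15 (t = (-3 + 4)*0 + 15 = 1*0 + 15 = 0 + 15 = 15)
y = -15 (y = -1*15 = -15)
y² = (-15)² = 225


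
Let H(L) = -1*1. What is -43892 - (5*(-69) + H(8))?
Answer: -43546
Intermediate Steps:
H(L) = -1
-43892 - (5*(-69) + H(8)) = -43892 - (5*(-69) - 1) = -43892 - (-345 - 1) = -43892 - 1*(-346) = -43892 + 346 = -43546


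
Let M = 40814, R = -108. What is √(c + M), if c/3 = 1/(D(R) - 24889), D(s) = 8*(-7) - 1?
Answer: √25398671138786/24946 ≈ 202.02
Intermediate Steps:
D(s) = -57 (D(s) = -56 - 1 = -57)
c = -3/24946 (c = 3/(-57 - 24889) = 3/(-24946) = 3*(-1/24946) = -3/24946 ≈ -0.00012026)
√(c + M) = √(-3/24946 + 40814) = √(1018146041/24946) = √25398671138786/24946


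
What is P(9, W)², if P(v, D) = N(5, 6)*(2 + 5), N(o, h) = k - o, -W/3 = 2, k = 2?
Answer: 441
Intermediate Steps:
W = -6 (W = -3*2 = -6)
N(o, h) = 2 - o
P(v, D) = -21 (P(v, D) = (2 - 1*5)*(2 + 5) = (2 - 5)*7 = -3*7 = -21)
P(9, W)² = (-21)² = 441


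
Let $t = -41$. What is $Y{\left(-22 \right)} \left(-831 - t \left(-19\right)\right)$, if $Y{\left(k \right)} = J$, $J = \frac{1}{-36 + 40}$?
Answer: $- \frac{805}{2} \approx -402.5$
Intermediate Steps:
$J = \frac{1}{4} \approx 0.25$
$Y{\left(k \right)} = \frac{1}{4}$
$Y{\left(-22 \right)} \left(-831 - t \left(-19\right)\right) = \frac{-831 - \left(-41\right) \left(-19\right)}{4} = \frac{-831 - 779}{4} = \frac{1}{4} \left(-1610\right) = - \frac{805}{2}$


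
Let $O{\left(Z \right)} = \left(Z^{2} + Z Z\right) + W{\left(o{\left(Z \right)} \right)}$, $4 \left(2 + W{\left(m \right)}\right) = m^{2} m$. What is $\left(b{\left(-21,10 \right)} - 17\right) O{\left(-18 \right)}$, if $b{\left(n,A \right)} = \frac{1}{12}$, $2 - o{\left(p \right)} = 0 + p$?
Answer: $- \frac{89523}{2} \approx -44762.0$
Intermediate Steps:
$o{\left(p \right)} = 2 - p$ ($o{\left(p \right)} = 2 - \left(0 + p\right) = 2 - p$)
$W{\left(m \right)} = -2 + \frac{m^{3}}{4}$ ($W{\left(m \right)} = -2 + \frac{m^{2} m}{4} = -2 + \frac{m^{3}}{4}$)
$O{\left(Z \right)} = -2 + 2 Z^{2} + \frac{\left(2 - Z\right)^{3}}{4}$ ($O{\left(Z \right)} = \left(Z^{2} + Z Z\right) + \left(-2 + \frac{\left(2 - Z\right)^{3}}{4}\right) = \left(Z^{2} + Z^{2}\right) + \left(-2 + \frac{\left(2 - Z\right)^{3}}{4}\right) = 2 Z^{2} + \left(-2 + \frac{\left(2 - Z\right)^{3}}{4}\right) = -2 + 2 Z^{2} + \frac{\left(2 - Z\right)^{3}}{4}$)
$b{\left(n,A \right)} = \frac{1}{12}$
$\left(b{\left(-21,10 \right)} - 17\right) O{\left(-18 \right)} = \left(\frac{1}{12} - 17\right) \frac{1}{4} \left(-18\right) \left(-12 - \left(-18\right)^{2} + 14 \left(-18\right)\right) = - \frac{203 \cdot \frac{1}{4} \left(-18\right) \left(-12 - 324 - 252\right)}{12} = - \frac{203 \cdot \frac{1}{4} \left(-18\right) \left(-588\right)}{12} = \left(- \frac{203}{12}\right) 2646 = - \frac{89523}{2}$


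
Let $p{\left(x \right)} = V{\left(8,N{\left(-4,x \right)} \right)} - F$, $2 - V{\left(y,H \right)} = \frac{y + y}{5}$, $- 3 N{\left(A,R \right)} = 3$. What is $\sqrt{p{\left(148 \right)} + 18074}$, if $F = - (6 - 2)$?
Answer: $\frac{4 \sqrt{28245}}{5} \approx 134.45$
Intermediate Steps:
$N{\left(A,R \right)} = -1$ ($N{\left(A,R \right)} = \left(- \frac{1}{3}\right) 3 = -1$)
$V{\left(y,H \right)} = 2 - \frac{2 y}{5}$ ($V{\left(y,H \right)} = 2 - \frac{y + y}{5} = 2 - 2 y \frac{1}{5} = 2 - \frac{2 y}{5}$)
$F = -4$ ($F = \left(-1\right) 4 = -4$)
$p{\left(x \right)} = \frac{14}{5}$ ($p{\left(x \right)} = \left(2 - \frac{16}{5}\right) - -4 = \left(2 - \frac{16}{5}\right) + 4 = - \frac{6}{5} + 4 = \frac{14}{5}$)
$\sqrt{p{\left(148 \right)} + 18074} = \sqrt{\frac{14}{5} + 18074} = \sqrt{\frac{90384}{5}} = \frac{4 \sqrt{28245}}{5}$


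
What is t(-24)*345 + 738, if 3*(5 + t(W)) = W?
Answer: -3747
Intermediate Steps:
t(W) = -5 + W/3
t(-24)*345 + 738 = (-5 + (⅓)*(-24))*345 + 738 = (-5 - 8)*345 + 738 = -13*345 + 738 = -4485 + 738 = -3747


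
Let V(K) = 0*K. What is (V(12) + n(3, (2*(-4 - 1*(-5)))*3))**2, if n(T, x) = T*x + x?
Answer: 576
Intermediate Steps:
V(K) = 0
n(T, x) = x + T*x
(V(12) + n(3, (2*(-4 - 1*(-5)))*3))**2 = (0 + ((2*(-4 - 1*(-5)))*3)*(1 + 3))**2 = (0 + ((2*(-4 + 5))*3)*4)**2 = (0 + ((2*1)*3)*4)**2 = (0 + (2*3)*4)**2 = (0 + 6*4)**2 = (0 + 24)**2 = 24**2 = 576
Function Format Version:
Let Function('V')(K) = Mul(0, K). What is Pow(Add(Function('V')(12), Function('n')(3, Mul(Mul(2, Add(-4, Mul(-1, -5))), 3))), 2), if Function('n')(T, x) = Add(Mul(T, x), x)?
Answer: 576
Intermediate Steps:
Function('V')(K) = 0
Function('n')(T, x) = Add(x, Mul(T, x))
Pow(Add(Function('V')(12), Function('n')(3, Mul(Mul(2, Add(-4, Mul(-1, -5))), 3))), 2) = Pow(Add(0, Mul(Mul(Mul(2, Add(-4, Mul(-1, -5))), 3), Add(1, 3))), 2) = Pow(Add(0, Mul(Mul(Mul(2, Add(-4, 5)), 3), 4)), 2) = Pow(Add(0, Mul(Mul(Mul(2, 1), 3), 4)), 2) = Pow(Add(0, Mul(Mul(2, 3), 4)), 2) = Pow(Add(0, Mul(6, 4)), 2) = Pow(Add(0, 24), 2) = Pow(24, 2) = 576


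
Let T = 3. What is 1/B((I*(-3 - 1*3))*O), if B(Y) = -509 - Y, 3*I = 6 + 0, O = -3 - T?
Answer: -1/581 ≈ -0.0017212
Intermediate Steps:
O = -6 (O = -3 - 1*3 = -3 - 3 = -6)
I = 2 (I = (6 + 0)/3 = (1/3)*6 = 2)
1/B((I*(-3 - 1*3))*O) = 1/(-509 - 2*(-3 - 1*3)*(-6)) = 1/(-509 - 2*(-3 - 3)*(-6)) = 1/(-509 - 2*(-6)*(-6)) = 1/(-509 - (-12)*(-6)) = 1/(-509 - 1*72) = 1/(-509 - 72) = 1/(-581) = -1/581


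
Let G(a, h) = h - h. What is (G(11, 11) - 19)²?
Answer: 361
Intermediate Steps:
G(a, h) = 0
(G(11, 11) - 19)² = (0 - 19)² = (-19)² = 361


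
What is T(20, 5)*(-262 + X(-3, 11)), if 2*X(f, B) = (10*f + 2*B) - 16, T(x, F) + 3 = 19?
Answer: -4384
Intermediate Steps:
T(x, F) = 16 (T(x, F) = -3 + 19 = 16)
X(f, B) = -8 + B + 5*f (X(f, B) = ((10*f + 2*B) - 16)/2 = ((2*B + 10*f) - 16)/2 = (-16 + 2*B + 10*f)/2 = -8 + B + 5*f)
T(20, 5)*(-262 + X(-3, 11)) = 16*(-262 + (-8 + 11 + 5*(-3))) = 16*(-262 + (-8 + 11 - 15)) = 16*(-262 - 12) = 16*(-274) = -4384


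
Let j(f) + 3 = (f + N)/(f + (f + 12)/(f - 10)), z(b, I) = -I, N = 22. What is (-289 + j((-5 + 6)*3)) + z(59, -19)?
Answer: -1463/6 ≈ -243.83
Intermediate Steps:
j(f) = -3 + (22 + f)/(f + (12 + f)/(-10 + f)) (j(f) = -3 + (f + 22)/(f + (f + 12)/(f - 10)) = -3 + (22 + f)/(f + (12 + f)/(-10 + f)))
(-289 + j((-5 + 6)*3)) + z(59, -19) = (-289 + (-256 - 2*9*(-5 + 6)² + 39*((-5 + 6)*3))/(12 + ((-5 + 6)*3)² - 9*(-5 + 6)*3)) - 1*(-19) = (-289 + (-256 - 2*(1*3)² + 39*(1*3))/(12 + (1*3)² - 9*3)) + 19 = (-289 + (-256 - 2*3² + 39*3)/(12 + 3² - 9*3)) + 19 = (-289 + (-256 - 2*9 + 117)/(12 + 9 - 27)) + 19 = (-289 + (-256 - 18 + 117)/(-6)) + 19 = (-289 - ⅙*(-157)) + 19 = (-289 + 157/6) + 19 = -1577/6 + 19 = -1463/6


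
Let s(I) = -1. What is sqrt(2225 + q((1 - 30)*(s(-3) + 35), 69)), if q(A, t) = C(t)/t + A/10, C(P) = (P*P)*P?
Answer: sqrt(172185)/5 ≈ 82.990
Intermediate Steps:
C(P) = P**3 (C(P) = P**2*P = P**3)
q(A, t) = t**2 + A/10 (q(A, t) = t**3/t + A/10 = t**2 + A*(1/10) = t**2 + A/10)
sqrt(2225 + q((1 - 30)*(s(-3) + 35), 69)) = sqrt(2225 + (69**2 + ((1 - 30)*(-1 + 35))/10)) = sqrt(2225 + (4761 + (-29*34)/10)) = sqrt(2225 + (4761 + (1/10)*(-986))) = sqrt(2225 + (4761 - 493/5)) = sqrt(2225 + 23312/5) = sqrt(34437/5) = sqrt(172185)/5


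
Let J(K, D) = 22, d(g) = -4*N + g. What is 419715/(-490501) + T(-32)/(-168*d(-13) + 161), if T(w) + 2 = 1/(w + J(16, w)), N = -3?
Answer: -198737553/230535470 ≈ -0.86207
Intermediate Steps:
d(g) = 12 + g (d(g) = -4*(-3) + g = 12 + g)
T(w) = -2 + 1/(22 + w) (T(w) = -2 + 1/(w + 22) = -2 + 1/(22 + w))
419715/(-490501) + T(-32)/(-168*d(-13) + 161) = 419715/(-490501) + ((-43 - 2*(-32))/(22 - 32))/(-168*(12 - 13) + 161) = 419715*(-1/490501) + ((-43 + 64)/(-10))/(-168*(-1) + 161) = -419715/490501 + (-1/10*21)/(168 + 161) = -419715/490501 - 21/10/329 = -419715/490501 - 21/10*1/329 = -419715/490501 - 3/470 = -198737553/230535470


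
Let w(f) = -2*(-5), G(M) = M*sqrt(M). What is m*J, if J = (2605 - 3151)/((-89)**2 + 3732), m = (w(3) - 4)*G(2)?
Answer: -6552*sqrt(2)/11653 ≈ -0.79515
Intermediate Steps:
G(M) = M**(3/2)
w(f) = 10
m = 12*sqrt(2) (m = (10 - 4)*2**(3/2) = 6*(2*sqrt(2)) = 12*sqrt(2) ≈ 16.971)
J = -546/11653 (J = -546/(7921 + 3732) = -546/11653 ≈ -0.046855)
m*J = (12*sqrt(2))*(-546/11653) = -6552*sqrt(2)/11653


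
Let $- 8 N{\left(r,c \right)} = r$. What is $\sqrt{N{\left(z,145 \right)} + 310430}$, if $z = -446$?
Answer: $\frac{\sqrt{1241943}}{2} \approx 557.21$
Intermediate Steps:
$N{\left(r,c \right)} = - \frac{r}{8}$
$\sqrt{N{\left(z,145 \right)} + 310430} = \sqrt{\left(- \frac{1}{8}\right) \left(-446\right) + 310430} = \sqrt{\frac{223}{4} + 310430} = \sqrt{\frac{1241943}{4}} = \frac{\sqrt{1241943}}{2}$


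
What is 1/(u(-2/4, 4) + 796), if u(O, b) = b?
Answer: 1/800 ≈ 0.0012500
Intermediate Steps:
1/(u(-2/4, 4) + 796) = 1/(4 + 796) = 1/800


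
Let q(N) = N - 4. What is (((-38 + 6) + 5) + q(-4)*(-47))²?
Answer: 121801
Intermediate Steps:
q(N) = -4 + N
(((-38 + 6) + 5) + q(-4)*(-47))² = (((-38 + 6) + 5) + (-4 - 4)*(-47))² = ((-32 + 5) - 8*(-47))² = (-27 + 376)² = 349² = 121801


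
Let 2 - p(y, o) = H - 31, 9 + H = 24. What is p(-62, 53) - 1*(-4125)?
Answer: 4143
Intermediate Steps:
H = 15 (H = -9 + 24 = 15)
p(y, o) = 18 (p(y, o) = 2 - (15 - 31) = 2 - 1*(-16) = 2 + 16 = 18)
p(-62, 53) - 1*(-4125) = 18 - 1*(-4125) = 18 + 4125 = 4143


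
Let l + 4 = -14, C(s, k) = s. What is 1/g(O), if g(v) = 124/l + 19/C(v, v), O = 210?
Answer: -630/4283 ≈ -0.14709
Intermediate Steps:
l = -18 (l = -4 - 14 = -18)
g(v) = -62/9 + 19/v (g(v) = 124/(-18) + 19/v = 124*(-1/18) + 19/v = -62/9 + 19/v)
1/g(O) = 1/(-62/9 + 19/210) = 1/(-4283/630) = -630/4283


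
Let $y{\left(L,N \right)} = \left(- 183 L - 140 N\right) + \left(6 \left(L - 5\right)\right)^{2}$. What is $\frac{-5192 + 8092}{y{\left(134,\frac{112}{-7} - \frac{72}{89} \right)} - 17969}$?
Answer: $\frac{51620}{9949101} \approx 0.0051884$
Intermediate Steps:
$y{\left(L,N \right)} = \left(-30 + 6 L\right)^{2} - 183 L - 140 N$ ($y{\left(L,N \right)} = \left(- 183 L - 140 N\right) + \left(6 \left(-5 + L\right)\right)^{2} = \left(- 183 L - 140 N\right) + \left(-30 + 6 L\right)^{2} = \left(-30 + 6 L\right)^{2} - 183 L - 140 N$)
$\frac{-5192 + 8092}{y{\left(134,\frac{112}{-7} - \frac{72}{89} \right)} - 17969} = \frac{-5192 + 8092}{\left(\left(-183\right) 134 - 140 \left(\frac{112}{-7} - \frac{72}{89}\right) + 36 \left(-5 + 134\right)^{2}\right) - 17969} = \frac{2900}{\left(-24522 - 140 \left(112 \left(- \frac{1}{7}\right) - \frac{72}{89}\right) + 36 \cdot 129^{2}\right) - 17969} = \frac{2900}{\left(-24522 - 140 \left(-16 - \frac{72}{89}\right) + 36 \cdot 16641\right) - 17969} = \frac{2900}{\left(-24522 - - \frac{209440}{89} + 599076\right) - 17969} = \frac{2900}{\left(-24522 + \frac{209440}{89} + 599076\right) - 17969} = \frac{2900}{\frac{51344746}{89} - 17969} = \frac{2900}{\frac{49745505}{89}} = 2900 \cdot \frac{89}{49745505} = \frac{51620}{9949101}$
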